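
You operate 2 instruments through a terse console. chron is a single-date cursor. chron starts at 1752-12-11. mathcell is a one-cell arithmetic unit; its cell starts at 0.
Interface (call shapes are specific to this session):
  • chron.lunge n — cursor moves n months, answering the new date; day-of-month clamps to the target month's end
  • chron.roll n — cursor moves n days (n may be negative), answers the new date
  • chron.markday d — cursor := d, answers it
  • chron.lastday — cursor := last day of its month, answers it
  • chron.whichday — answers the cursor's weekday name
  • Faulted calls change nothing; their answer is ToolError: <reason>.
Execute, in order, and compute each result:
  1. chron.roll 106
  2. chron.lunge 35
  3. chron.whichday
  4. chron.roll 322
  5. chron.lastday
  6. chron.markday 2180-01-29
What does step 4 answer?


Calling roll on n: 106, and observe 1753-03-27.
I try lunge on n: 35, → 1756-02-27.
Next I call whichday(), → Friday.
I invoke roll on n: 322: 1757-01-14.
Using lastday, — result: 1757-01-31.
I use markday on d: 2180-01-29, yielding 2180-01-29.

Answer: 1757-01-14


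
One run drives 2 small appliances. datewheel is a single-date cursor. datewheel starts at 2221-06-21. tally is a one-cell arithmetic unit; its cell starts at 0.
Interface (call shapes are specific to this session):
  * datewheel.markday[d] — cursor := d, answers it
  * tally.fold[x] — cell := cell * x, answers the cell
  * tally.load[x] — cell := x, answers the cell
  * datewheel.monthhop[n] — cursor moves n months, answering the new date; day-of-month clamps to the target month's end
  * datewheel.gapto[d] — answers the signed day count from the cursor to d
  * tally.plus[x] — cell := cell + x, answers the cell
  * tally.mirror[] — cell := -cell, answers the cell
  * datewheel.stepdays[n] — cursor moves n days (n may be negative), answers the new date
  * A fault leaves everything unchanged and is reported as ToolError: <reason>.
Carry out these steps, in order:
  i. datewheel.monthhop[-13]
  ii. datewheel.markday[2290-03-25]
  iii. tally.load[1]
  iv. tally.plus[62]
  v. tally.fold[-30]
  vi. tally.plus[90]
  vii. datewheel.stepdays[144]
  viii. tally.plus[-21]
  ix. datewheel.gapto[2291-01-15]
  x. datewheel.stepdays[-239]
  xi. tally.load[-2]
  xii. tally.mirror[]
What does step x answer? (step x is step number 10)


> datewheel.monthhop n='-13'
[out] 2220-05-21
> datewheel.markday d='2290-03-25'
[out] 2290-03-25
> tally.load x='1'
[out] 1
> tally.plus x='62'
[out] 63
> tally.fold x='-30'
[out] -1890
> tally.plus x='90'
[out] -1800
> datewheel.stepdays n='144'
[out] 2290-08-16
> tally.plus x='-21'
[out] -1821
> datewheel.gapto d='2291-01-15'
[out] 152
> datewheel.stepdays n='-239'
[out] 2289-12-20
> tally.load x='-2'
[out] -2
> tally.mirror
[out] 2

Answer: 2289-12-20


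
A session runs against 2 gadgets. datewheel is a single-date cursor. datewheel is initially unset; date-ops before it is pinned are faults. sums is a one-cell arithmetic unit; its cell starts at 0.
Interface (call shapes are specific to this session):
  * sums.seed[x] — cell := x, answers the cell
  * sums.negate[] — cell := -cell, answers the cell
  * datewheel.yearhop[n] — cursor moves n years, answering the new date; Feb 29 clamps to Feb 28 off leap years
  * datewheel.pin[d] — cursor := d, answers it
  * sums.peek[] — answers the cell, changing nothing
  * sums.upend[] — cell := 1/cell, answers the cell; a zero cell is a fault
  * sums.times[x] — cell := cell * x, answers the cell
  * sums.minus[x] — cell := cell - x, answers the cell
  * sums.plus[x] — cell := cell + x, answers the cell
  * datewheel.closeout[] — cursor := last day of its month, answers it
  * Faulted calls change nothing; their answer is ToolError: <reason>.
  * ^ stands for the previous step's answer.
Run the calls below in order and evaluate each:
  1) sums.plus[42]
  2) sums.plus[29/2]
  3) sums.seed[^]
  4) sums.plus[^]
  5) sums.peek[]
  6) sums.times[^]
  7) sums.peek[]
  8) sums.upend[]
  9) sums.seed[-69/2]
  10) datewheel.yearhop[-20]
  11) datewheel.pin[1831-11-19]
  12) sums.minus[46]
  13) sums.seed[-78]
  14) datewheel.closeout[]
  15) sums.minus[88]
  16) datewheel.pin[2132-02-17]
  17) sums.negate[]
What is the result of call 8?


Answer: 1/12769

Derivation:
Calling plus with x='42': 42.
I run plus with x='29/2', and observe 113/2.
Using seed with x='^', and see 113/2.
Calling plus with x='^', and get 113.
I use peek, giving 113.
I try times with x='^', giving 12769.
I run peek(), giving 12769.
Next I call upend, — result: 1/12769.
Next I call seed with x='-69/2': -69/2.
I invoke yearhop with n='-20', — result: ToolError: no date set.
I use pin with d='1831-11-19', → 1831-11-19.
I run minus with x='46', → -161/2.
Next I call seed with x='-78': -78.
Then closeout, and see 1831-11-30.
Next I call minus with x='88': -166.
Using pin with d='2132-02-17', and get 2132-02-17.
Using negate, giving 166.


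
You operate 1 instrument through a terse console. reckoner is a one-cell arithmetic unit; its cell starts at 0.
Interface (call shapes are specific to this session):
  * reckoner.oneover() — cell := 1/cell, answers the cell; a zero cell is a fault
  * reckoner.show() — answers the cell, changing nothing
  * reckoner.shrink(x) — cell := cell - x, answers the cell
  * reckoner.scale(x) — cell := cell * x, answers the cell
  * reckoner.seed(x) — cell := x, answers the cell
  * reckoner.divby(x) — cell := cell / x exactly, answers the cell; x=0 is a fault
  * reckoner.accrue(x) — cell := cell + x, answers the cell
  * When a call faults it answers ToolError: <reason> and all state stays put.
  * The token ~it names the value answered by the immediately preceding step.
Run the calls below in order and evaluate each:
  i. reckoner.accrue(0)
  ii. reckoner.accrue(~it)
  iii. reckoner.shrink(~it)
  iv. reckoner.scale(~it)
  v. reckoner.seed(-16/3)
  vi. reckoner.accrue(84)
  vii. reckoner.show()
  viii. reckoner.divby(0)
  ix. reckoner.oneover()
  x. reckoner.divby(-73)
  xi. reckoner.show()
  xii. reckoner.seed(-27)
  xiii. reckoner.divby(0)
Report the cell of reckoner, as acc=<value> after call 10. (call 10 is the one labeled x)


> accrue x=0
:: 0
> accrue x=~it
:: 0
> shrink x=~it
:: 0
> scale x=~it
:: 0
> seed x=-16/3
:: -16/3
> accrue x=84
:: 236/3
> show
:: 236/3
> divby x=0
:: ToolError: division by zero
> oneover
:: 3/236
> divby x=-73
:: -3/17228
> show
:: -3/17228
> seed x=-27
:: -27
> divby x=0
:: ToolError: division by zero

Answer: acc=-3/17228


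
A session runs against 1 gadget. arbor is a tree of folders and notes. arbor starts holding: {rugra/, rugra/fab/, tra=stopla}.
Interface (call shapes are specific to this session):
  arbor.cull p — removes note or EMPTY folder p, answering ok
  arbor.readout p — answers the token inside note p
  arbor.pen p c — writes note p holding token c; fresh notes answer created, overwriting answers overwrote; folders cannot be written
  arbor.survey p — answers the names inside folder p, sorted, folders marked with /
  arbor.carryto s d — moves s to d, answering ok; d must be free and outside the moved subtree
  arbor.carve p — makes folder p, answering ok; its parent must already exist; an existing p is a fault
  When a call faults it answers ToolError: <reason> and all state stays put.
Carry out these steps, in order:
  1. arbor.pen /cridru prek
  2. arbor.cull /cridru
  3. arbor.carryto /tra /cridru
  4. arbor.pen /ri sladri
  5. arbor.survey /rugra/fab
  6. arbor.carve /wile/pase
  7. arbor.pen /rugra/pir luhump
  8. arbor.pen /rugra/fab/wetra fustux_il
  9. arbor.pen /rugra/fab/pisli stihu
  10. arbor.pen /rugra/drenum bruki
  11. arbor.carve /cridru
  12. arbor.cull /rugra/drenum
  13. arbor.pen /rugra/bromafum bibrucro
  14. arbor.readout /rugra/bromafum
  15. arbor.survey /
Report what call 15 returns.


Now I run arbor.pen(/cridru, prek), and observe created.
Now I run arbor.cull(/cridru), and see ok.
I invoke arbor.carryto(/tra, /cridru), → ok.
Calling arbor.pen(/ri, sladri): created.
Then arbor.survey(/rugra/fab), and see [].
I call arbor.carve(/wile/pase), → ToolError: no parent.
I run arbor.pen(/rugra/pir, luhump), and get created.
I invoke arbor.pen(/rugra/fab/wetra, fustux_il), and see created.
Next I call arbor.pen(/rugra/fab/pisli, stihu), yielding created.
I use arbor.pen(/rugra/drenum, bruki), which returns created.
Using arbor.carve(/cridru), — result: ToolError: exists.
I call arbor.cull(/rugra/drenum), yielding ok.
I use arbor.pen(/rugra/bromafum, bibrucro), — result: created.
I use arbor.readout(/rugra/bromafum), and get bibrucro.
Invoking arbor.survey(/), and get [cridru, ri, rugra/].

Answer: [cridru, ri, rugra/]


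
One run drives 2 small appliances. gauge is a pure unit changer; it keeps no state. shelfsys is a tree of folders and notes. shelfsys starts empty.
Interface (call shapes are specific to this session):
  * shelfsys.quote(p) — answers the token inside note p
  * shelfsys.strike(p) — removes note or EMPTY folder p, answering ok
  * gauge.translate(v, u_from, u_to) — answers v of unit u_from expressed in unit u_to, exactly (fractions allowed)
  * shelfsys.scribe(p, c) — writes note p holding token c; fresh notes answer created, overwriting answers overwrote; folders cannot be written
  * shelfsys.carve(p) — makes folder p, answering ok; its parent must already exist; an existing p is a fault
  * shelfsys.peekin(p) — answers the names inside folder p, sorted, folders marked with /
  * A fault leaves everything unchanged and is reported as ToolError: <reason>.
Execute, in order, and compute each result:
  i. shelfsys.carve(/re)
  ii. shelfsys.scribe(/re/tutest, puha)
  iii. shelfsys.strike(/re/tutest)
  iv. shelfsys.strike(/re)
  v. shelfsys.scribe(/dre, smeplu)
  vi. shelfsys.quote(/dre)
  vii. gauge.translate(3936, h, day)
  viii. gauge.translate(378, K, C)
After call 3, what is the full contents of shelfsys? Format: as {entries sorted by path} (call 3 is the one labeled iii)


→ shelfsys.carve(/re)
← ok
→ shelfsys.scribe(/re/tutest, puha)
← created
→ shelfsys.strike(/re/tutest)
← ok
→ shelfsys.strike(/re)
← ok
→ shelfsys.scribe(/dre, smeplu)
← created
→ shelfsys.quote(/dre)
← smeplu
→ gauge.translate(3936, h, day)
← 164
→ gauge.translate(378, K, C)
← 2097/20

Answer: {re/}


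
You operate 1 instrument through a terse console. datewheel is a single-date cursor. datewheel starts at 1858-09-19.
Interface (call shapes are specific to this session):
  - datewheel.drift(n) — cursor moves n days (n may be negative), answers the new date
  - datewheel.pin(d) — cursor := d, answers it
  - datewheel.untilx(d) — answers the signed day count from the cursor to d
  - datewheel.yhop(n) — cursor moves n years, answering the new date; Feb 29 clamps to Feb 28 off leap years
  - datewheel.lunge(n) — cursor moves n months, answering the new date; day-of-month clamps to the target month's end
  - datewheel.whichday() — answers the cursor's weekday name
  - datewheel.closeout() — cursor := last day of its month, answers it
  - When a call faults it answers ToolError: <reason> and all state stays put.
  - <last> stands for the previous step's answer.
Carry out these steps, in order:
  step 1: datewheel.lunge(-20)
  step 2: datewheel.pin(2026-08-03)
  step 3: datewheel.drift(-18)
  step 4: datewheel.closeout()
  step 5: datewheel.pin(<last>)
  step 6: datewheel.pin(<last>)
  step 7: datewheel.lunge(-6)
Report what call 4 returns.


;; 1. lunge(n: -20) ~> 1857-01-19
;; 2. pin(d: 2026-08-03) ~> 2026-08-03
;; 3. drift(n: -18) ~> 2026-07-16
;; 4. closeout() ~> 2026-07-31
;; 5. pin(d: <last>) ~> 2026-07-31
;; 6. pin(d: <last>) ~> 2026-07-31
;; 7. lunge(n: -6) ~> 2026-01-31

Answer: 2026-07-31


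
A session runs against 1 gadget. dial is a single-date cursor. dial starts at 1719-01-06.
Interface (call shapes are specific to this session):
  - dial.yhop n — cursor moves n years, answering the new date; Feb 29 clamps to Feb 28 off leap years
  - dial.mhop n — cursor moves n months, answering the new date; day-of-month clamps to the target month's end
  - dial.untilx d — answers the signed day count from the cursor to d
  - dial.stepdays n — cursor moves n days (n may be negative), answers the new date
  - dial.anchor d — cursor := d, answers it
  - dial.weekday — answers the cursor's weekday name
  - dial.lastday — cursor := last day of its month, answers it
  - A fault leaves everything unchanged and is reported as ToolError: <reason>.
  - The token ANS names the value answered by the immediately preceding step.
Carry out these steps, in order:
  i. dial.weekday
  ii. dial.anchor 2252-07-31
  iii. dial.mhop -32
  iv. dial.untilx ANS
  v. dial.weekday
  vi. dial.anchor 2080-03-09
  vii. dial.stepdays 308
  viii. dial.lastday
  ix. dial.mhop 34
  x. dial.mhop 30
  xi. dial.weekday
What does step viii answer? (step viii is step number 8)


-> dial.weekday()
<- Friday
-> dial.anchor(d: 2252-07-31)
<- 2252-07-31
-> dial.mhop(n: -32)
<- 2249-11-30
-> dial.untilx(d: ANS)
<- 0
-> dial.weekday()
<- Friday
-> dial.anchor(d: 2080-03-09)
<- 2080-03-09
-> dial.stepdays(n: 308)
<- 2081-01-11
-> dial.lastday()
<- 2081-01-31
-> dial.mhop(n: 34)
<- 2083-11-30
-> dial.mhop(n: 30)
<- 2086-05-30
-> dial.weekday()
<- Thursday

Answer: 2081-01-31


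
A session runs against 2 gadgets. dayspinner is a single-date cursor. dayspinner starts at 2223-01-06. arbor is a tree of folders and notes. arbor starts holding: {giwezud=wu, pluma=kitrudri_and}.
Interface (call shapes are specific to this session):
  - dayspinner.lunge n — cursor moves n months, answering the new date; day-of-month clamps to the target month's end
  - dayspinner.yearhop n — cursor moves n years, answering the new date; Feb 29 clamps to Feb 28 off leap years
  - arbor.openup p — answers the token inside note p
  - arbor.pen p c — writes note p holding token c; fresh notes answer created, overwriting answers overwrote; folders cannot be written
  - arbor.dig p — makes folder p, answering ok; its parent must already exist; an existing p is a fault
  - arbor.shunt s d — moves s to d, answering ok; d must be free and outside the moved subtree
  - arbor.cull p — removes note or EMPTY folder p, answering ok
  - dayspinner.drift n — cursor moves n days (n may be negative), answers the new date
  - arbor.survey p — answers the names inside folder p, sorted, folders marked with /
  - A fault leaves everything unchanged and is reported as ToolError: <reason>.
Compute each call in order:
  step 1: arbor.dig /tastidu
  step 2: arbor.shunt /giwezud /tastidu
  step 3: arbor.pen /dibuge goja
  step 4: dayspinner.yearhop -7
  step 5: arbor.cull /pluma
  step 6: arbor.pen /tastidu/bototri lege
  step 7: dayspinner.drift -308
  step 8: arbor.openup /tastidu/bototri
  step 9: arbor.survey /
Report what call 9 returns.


Answer: [dibuge, giwezud, tastidu/]

Derivation:
% arbor.dig(p: /tastidu) => ok
% arbor.shunt(s: /giwezud, d: /tastidu) => ToolError: exists
% arbor.pen(p: /dibuge, c: goja) => created
% dayspinner.yearhop(n: -7) => 2216-01-06
% arbor.cull(p: /pluma) => ok
% arbor.pen(p: /tastidu/bototri, c: lege) => created
% dayspinner.drift(n: -308) => 2215-03-04
% arbor.openup(p: /tastidu/bototri) => lege
% arbor.survey(p: /) => [dibuge, giwezud, tastidu/]


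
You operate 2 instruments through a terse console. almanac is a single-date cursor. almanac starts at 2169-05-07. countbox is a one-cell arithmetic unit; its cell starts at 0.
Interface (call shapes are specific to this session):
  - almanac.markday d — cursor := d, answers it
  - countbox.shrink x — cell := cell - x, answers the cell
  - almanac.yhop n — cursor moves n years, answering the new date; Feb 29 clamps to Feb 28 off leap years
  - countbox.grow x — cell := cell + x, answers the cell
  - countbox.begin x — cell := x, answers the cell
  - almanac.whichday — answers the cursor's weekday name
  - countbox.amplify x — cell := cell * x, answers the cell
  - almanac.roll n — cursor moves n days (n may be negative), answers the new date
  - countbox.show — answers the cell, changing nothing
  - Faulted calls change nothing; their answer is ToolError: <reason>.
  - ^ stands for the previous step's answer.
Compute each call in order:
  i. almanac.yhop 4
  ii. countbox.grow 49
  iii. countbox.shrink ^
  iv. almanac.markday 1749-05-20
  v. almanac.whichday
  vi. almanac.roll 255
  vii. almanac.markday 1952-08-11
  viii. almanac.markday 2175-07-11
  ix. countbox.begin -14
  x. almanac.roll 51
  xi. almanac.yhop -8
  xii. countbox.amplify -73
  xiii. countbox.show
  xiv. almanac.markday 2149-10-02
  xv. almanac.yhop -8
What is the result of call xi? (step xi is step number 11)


Answer: 2167-08-31

Derivation:
Next I call yhop with n: 4, giving 2173-05-07.
Next I call grow with x: 49, and observe 49.
Invoking shrink with x: ^, — result: 0.
I try markday with d: 1749-05-20, → 1749-05-20.
Next I call whichday, → Tuesday.
I run roll with n: 255, and observe 1750-01-30.
I run markday with d: 1952-08-11, which returns 1952-08-11.
Using markday with d: 2175-07-11, and get 2175-07-11.
I invoke begin with x: -14, and see -14.
I try roll with n: 51, giving 2175-08-31.
Using yhop with n: -8, and see 2167-08-31.
Then amplify with x: -73, which returns 1022.
I try show, yielding 1022.
Now I run markday with d: 2149-10-02: 2149-10-02.
Next I call yhop with n: -8, and get 2141-10-02.


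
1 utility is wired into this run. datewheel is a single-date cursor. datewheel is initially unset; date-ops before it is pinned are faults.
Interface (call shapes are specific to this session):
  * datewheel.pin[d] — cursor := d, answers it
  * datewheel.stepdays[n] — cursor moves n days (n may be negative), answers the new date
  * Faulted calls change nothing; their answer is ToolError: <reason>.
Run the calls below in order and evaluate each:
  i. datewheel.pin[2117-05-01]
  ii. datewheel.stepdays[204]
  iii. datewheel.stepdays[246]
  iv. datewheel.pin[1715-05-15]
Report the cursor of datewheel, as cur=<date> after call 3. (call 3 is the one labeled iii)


Answer: cur=2118-07-25

Derivation:
% datewheel.pin d→2117-05-01
[out] 2117-05-01
% datewheel.stepdays n→204
[out] 2117-11-21
% datewheel.stepdays n→246
[out] 2118-07-25
% datewheel.pin d→1715-05-15
[out] 1715-05-15


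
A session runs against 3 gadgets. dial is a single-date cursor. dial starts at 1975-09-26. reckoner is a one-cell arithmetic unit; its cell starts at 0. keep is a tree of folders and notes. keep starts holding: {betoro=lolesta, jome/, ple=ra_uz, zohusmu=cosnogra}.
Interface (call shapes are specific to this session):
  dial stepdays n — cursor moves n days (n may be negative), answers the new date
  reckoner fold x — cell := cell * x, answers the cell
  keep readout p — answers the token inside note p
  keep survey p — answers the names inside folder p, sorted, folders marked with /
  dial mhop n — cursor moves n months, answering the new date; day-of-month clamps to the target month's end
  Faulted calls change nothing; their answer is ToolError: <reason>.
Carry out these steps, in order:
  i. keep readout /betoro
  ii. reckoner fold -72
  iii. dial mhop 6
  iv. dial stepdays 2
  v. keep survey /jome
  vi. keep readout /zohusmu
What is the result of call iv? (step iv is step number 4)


Answer: 1976-03-28

Derivation:
% keep readout /betoro
  lolesta
% reckoner fold -72
  0
% dial mhop 6
  1976-03-26
% dial stepdays 2
  1976-03-28
% keep survey /jome
  []
% keep readout /zohusmu
  cosnogra


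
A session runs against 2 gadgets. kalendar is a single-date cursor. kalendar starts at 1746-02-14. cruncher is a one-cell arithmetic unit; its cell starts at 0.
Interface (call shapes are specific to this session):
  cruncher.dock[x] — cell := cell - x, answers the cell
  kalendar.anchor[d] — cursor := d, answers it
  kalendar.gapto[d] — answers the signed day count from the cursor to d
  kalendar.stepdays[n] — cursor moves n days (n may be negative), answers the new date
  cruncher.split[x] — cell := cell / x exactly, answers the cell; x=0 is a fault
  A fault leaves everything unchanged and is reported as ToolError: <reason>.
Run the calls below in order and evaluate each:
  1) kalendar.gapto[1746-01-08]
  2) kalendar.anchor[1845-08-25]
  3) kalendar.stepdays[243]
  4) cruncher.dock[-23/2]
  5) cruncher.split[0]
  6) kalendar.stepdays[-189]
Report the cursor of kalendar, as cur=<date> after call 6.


·→ kalendar.gapto(d→1746-01-08)
·← -37
·→ kalendar.anchor(d→1845-08-25)
·← 1845-08-25
·→ kalendar.stepdays(n→243)
·← 1846-04-25
·→ cruncher.dock(x→-23/2)
·← 23/2
·→ cruncher.split(x→0)
·← ToolError: division by zero
·→ kalendar.stepdays(n→-189)
·← 1845-10-18

Answer: cur=1845-10-18


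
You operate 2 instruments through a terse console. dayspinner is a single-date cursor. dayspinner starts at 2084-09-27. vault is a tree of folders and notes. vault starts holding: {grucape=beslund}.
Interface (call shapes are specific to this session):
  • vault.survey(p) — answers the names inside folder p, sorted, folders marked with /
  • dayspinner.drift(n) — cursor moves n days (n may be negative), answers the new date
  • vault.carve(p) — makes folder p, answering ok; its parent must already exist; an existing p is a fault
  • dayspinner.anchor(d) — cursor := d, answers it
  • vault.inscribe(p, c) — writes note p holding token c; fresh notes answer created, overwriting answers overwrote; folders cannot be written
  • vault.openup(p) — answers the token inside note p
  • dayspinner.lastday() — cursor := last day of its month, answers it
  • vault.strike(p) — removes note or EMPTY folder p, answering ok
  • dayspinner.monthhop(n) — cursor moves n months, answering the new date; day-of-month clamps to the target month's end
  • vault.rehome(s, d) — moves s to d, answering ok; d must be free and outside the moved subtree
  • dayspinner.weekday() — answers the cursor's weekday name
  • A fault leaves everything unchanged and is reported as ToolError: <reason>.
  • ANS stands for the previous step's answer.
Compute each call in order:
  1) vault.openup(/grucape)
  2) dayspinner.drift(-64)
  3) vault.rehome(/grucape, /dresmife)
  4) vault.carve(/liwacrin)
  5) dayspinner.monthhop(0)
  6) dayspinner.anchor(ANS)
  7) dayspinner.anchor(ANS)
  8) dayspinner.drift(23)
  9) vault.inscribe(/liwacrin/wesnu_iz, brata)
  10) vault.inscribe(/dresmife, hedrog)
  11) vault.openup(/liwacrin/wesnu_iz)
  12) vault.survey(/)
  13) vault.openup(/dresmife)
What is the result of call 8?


~$ vault.openup p: /grucape
  beslund
~$ dayspinner.drift n: -64
  2084-07-25
~$ vault.rehome s: /grucape d: /dresmife
  ok
~$ vault.carve p: /liwacrin
  ok
~$ dayspinner.monthhop n: 0
  2084-07-25
~$ dayspinner.anchor d: ANS
  2084-07-25
~$ dayspinner.anchor d: ANS
  2084-07-25
~$ dayspinner.drift n: 23
  2084-08-17
~$ vault.inscribe p: /liwacrin/wesnu_iz c: brata
  created
~$ vault.inscribe p: /dresmife c: hedrog
  overwrote
~$ vault.openup p: /liwacrin/wesnu_iz
  brata
~$ vault.survey p: /
  [dresmife, liwacrin/]
~$ vault.openup p: /dresmife
  hedrog

Answer: 2084-08-17


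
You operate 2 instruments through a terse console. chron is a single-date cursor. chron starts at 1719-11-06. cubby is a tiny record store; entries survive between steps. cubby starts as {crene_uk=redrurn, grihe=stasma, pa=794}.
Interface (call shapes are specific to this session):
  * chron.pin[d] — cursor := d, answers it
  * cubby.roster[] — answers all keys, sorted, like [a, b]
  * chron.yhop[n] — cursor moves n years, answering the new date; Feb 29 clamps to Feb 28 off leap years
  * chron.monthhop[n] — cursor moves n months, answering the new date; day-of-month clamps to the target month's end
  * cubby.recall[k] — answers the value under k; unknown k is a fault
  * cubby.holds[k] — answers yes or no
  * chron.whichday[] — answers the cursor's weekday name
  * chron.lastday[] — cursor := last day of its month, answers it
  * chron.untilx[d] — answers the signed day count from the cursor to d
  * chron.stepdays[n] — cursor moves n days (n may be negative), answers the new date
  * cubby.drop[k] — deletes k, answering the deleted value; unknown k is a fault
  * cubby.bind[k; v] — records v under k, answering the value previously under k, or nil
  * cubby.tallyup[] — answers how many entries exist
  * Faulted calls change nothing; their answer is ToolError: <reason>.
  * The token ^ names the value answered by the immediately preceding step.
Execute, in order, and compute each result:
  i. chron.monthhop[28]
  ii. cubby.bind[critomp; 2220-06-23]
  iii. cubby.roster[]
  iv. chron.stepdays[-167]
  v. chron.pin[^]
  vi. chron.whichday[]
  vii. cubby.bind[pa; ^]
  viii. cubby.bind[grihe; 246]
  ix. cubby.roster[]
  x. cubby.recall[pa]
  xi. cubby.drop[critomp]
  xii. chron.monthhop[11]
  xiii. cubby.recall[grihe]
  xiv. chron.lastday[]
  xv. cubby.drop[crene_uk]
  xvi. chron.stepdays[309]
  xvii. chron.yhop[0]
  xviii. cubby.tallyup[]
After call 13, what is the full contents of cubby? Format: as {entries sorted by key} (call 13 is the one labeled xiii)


// 1. chron.monthhop(n=28) : 1722-03-06
// 2. cubby.bind(k=critomp, v=2220-06-23) : nil
// 3. cubby.roster() : [crene_uk, critomp, grihe, pa]
// 4. chron.stepdays(n=-167) : 1721-09-20
// 5. chron.pin(d=^) : 1721-09-20
// 6. chron.whichday() : Saturday
// 7. cubby.bind(k=pa, v=^) : 794
// 8. cubby.bind(k=grihe, v=246) : stasma
// 9. cubby.roster() : [crene_uk, critomp, grihe, pa]
// 10. cubby.recall(k=pa) : Saturday
// 11. cubby.drop(k=critomp) : 2220-06-23
// 12. chron.monthhop(n=11) : 1722-08-20
// 13. cubby.recall(k=grihe) : 246
// 14. chron.lastday() : 1722-08-31
// 15. cubby.drop(k=crene_uk) : redrurn
// 16. chron.stepdays(n=309) : 1723-07-06
// 17. chron.yhop(n=0) : 1723-07-06
// 18. cubby.tallyup() : 2

Answer: {crene_uk=redrurn, grihe=246, pa=Saturday}


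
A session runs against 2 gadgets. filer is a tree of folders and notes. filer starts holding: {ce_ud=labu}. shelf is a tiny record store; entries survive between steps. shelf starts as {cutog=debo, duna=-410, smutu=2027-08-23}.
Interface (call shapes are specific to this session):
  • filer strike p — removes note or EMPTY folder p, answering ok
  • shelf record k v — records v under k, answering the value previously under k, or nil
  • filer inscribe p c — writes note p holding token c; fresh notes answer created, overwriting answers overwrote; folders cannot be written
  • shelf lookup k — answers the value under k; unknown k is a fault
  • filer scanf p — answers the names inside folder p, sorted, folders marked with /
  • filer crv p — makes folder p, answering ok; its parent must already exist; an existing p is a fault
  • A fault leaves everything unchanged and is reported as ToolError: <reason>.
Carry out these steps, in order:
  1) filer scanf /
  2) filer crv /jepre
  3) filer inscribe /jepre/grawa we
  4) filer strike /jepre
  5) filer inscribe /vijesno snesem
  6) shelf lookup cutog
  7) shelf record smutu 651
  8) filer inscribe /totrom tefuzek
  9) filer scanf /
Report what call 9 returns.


Answer: [ce_ud, jepre/, totrom, vijesno]

Derivation:
Do: filer scanf[p→/]
See: [ce_ud]
Do: filer crv[p→/jepre]
See: ok
Do: filer inscribe[p→/jepre/grawa; c→we]
See: created
Do: filer strike[p→/jepre]
See: ToolError: not empty
Do: filer inscribe[p→/vijesno; c→snesem]
See: created
Do: shelf lookup[k→cutog]
See: debo
Do: shelf record[k→smutu; v→651]
See: 2027-08-23
Do: filer inscribe[p→/totrom; c→tefuzek]
See: created
Do: filer scanf[p→/]
See: [ce_ud, jepre/, totrom, vijesno]


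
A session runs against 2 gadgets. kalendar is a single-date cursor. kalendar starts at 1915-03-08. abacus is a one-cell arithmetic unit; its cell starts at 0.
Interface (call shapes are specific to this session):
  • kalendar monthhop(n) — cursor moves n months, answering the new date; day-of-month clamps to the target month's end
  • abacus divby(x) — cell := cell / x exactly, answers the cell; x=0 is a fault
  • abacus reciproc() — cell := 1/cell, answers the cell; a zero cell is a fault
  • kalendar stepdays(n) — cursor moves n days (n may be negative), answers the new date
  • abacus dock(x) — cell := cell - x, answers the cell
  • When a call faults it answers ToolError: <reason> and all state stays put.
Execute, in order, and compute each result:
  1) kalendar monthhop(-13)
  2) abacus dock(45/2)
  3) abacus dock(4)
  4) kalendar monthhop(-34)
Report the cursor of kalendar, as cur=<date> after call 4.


Answer: cur=1911-04-08

Derivation:
[in] kalendar monthhop n→-13
  1914-02-08
[in] abacus dock x→45/2
  -45/2
[in] abacus dock x→4
  -53/2
[in] kalendar monthhop n→-34
  1911-04-08


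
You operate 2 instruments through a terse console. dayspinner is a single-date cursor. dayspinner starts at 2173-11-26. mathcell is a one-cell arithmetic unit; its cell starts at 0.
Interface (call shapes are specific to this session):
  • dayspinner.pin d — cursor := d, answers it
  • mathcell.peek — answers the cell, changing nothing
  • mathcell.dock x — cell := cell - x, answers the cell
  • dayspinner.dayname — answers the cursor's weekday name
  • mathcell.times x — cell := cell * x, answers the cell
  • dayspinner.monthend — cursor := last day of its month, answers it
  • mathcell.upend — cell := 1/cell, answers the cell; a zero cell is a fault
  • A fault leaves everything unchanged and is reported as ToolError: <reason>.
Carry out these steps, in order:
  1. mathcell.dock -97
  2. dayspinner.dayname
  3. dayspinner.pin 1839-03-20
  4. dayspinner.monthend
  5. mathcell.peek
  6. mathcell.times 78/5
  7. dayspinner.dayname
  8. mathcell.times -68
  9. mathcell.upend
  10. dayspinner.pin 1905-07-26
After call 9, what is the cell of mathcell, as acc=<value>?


% dock -97
= 97
% dayname
= Friday
% pin 1839-03-20
= 1839-03-20
% monthend
= 1839-03-31
% peek
= 97
% times 78/5
= 7566/5
% dayname
= Sunday
% times -68
= -514488/5
% upend
= -5/514488
% pin 1905-07-26
= 1905-07-26

Answer: acc=-5/514488


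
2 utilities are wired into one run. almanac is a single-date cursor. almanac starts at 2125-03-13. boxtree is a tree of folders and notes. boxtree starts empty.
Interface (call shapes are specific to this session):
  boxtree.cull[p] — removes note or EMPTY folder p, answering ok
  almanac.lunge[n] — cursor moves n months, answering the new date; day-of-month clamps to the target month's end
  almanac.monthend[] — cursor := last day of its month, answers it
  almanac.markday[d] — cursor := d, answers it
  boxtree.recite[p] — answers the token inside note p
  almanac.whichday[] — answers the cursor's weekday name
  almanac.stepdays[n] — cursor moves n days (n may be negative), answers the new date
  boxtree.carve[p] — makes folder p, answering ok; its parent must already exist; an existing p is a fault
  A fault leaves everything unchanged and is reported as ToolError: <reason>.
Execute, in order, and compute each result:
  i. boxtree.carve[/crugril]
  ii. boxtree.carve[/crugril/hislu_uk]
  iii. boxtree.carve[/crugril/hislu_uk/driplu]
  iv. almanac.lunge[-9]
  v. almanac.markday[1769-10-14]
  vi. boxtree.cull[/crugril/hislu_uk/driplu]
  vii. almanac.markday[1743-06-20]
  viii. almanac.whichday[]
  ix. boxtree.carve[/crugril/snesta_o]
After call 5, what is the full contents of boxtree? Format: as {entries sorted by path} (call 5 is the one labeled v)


Answer: {crugril/, crugril/hislu_uk/, crugril/hislu_uk/driplu/}

Derivation:
==> boxtree.carve(/crugril)
<== ok
==> boxtree.carve(/crugril/hislu_uk)
<== ok
==> boxtree.carve(/crugril/hislu_uk/driplu)
<== ok
==> almanac.lunge(-9)
<== 2124-06-13
==> almanac.markday(1769-10-14)
<== 1769-10-14
==> boxtree.cull(/crugril/hislu_uk/driplu)
<== ok
==> almanac.markday(1743-06-20)
<== 1743-06-20
==> almanac.whichday()
<== Thursday
==> boxtree.carve(/crugril/snesta_o)
<== ok


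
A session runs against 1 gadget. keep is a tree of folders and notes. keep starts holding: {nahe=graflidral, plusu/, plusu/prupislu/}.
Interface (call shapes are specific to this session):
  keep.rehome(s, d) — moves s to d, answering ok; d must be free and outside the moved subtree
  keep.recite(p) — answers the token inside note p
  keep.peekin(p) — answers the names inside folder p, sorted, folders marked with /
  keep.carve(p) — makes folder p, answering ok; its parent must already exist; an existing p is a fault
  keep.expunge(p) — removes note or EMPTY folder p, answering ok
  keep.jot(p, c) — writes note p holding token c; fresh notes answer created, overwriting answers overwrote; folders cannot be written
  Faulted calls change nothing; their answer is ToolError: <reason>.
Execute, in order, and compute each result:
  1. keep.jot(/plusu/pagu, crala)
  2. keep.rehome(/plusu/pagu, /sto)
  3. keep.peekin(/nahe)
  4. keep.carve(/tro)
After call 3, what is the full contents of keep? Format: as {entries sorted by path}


Answer: {nahe=graflidral, plusu/, plusu/prupislu/, sto=crala}

Derivation:
// 1. keep.jot(p: /plusu/pagu, c: crala) == created
// 2. keep.rehome(s: /plusu/pagu, d: /sto) == ok
// 3. keep.peekin(p: /nahe) == ToolError: not a directory
// 4. keep.carve(p: /tro) == ok


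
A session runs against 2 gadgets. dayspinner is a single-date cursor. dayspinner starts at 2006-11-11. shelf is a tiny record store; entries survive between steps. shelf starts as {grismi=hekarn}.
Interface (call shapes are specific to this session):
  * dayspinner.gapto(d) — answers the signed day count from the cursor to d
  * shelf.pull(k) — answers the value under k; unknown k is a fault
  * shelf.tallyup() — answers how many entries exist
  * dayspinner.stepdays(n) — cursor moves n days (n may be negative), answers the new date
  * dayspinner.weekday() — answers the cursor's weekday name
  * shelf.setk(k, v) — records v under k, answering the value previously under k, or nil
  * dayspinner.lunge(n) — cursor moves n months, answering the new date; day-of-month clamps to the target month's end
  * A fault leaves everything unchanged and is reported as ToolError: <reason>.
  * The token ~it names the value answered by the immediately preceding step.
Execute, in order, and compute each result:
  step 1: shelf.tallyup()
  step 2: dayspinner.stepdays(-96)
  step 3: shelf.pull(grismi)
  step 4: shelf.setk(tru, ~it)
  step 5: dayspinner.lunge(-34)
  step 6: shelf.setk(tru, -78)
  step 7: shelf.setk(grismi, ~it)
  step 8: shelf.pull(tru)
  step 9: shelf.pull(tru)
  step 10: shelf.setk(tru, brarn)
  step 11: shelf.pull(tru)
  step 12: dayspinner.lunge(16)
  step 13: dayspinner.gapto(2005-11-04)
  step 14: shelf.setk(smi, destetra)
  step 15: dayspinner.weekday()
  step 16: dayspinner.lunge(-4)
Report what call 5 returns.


Answer: 2003-10-07

Derivation:
CALL shelf.tallyup[]
RET  1
CALL dayspinner.stepdays[n='-96']
RET  2006-08-07
CALL shelf.pull[k='grismi']
RET  hekarn
CALL shelf.setk[k='tru'; v='~it']
RET  nil
CALL dayspinner.lunge[n='-34']
RET  2003-10-07
CALL shelf.setk[k='tru'; v='-78']
RET  hekarn
CALL shelf.setk[k='grismi'; v='~it']
RET  hekarn
CALL shelf.pull[k='tru']
RET  -78
CALL shelf.pull[k='tru']
RET  -78
CALL shelf.setk[k='tru'; v='brarn']
RET  -78
CALL shelf.pull[k='tru']
RET  brarn
CALL dayspinner.lunge[n='16']
RET  2005-02-07
CALL dayspinner.gapto[d='2005-11-04']
RET  270
CALL shelf.setk[k='smi'; v='destetra']
RET  nil
CALL dayspinner.weekday[]
RET  Monday
CALL dayspinner.lunge[n='-4']
RET  2004-10-07


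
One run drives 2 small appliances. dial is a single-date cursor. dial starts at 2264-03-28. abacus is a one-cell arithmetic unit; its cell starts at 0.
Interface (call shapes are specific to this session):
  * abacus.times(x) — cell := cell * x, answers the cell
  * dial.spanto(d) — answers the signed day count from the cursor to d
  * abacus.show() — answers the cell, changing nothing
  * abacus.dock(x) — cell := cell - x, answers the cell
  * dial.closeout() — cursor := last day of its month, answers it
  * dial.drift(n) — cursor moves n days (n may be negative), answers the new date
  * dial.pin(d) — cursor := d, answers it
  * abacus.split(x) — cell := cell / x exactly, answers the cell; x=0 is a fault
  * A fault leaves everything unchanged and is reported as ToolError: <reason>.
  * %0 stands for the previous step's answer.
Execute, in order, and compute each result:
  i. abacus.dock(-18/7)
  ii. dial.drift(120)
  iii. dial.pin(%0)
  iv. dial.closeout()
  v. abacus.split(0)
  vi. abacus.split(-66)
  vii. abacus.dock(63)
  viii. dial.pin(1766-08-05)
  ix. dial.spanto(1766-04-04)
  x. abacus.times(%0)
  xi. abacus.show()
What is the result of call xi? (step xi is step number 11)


Answer: 597042/77

Derivation:
> abacus.dock -18/7
= 18/7
> dial.drift 120
= 2264-07-26
> dial.pin %0
= 2264-07-26
> dial.closeout
= 2264-07-31
> abacus.split 0
= ToolError: division by zero
> abacus.split -66
= -3/77
> abacus.dock 63
= -4854/77
> dial.pin 1766-08-05
= 1766-08-05
> dial.spanto 1766-04-04
= -123
> abacus.times %0
= 597042/77
> abacus.show
= 597042/77


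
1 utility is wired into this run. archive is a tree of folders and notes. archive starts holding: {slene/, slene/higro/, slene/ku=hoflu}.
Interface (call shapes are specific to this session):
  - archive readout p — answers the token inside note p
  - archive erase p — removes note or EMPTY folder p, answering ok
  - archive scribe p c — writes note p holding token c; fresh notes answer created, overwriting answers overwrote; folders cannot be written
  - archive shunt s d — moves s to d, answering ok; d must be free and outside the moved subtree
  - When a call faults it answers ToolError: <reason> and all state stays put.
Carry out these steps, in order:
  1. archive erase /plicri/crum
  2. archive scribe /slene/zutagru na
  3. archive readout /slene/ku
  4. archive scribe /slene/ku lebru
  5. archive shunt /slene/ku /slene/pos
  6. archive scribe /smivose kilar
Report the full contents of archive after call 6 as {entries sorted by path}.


Answer: {slene/, slene/higro/, slene/pos=lebru, slene/zutagru=na, smivose=kilar}

Derivation:
>> archive erase(/plicri/crum)
<< ToolError: not found
>> archive scribe(/slene/zutagru, na)
<< created
>> archive readout(/slene/ku)
<< hoflu
>> archive scribe(/slene/ku, lebru)
<< overwrote
>> archive shunt(/slene/ku, /slene/pos)
<< ok
>> archive scribe(/smivose, kilar)
<< created


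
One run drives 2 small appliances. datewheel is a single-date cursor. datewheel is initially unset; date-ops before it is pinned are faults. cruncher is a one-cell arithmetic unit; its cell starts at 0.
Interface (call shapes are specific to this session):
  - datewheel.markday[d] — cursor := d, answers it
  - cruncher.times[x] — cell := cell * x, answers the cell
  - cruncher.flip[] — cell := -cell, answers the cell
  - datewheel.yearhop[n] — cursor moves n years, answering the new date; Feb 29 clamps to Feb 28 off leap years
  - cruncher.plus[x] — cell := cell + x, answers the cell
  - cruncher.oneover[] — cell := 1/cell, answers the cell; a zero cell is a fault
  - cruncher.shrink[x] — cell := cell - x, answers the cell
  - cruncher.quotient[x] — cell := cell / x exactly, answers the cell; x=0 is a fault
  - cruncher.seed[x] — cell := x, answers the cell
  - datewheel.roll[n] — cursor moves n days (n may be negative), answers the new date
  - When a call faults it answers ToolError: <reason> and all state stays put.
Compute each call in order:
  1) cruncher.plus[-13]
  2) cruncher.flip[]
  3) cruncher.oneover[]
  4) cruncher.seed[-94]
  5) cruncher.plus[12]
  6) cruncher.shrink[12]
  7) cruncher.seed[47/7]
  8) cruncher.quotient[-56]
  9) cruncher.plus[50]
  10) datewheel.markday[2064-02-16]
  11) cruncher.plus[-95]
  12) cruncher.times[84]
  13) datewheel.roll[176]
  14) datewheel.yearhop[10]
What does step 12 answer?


Answer: -53061/14

Derivation:
% 1. cruncher.plus(x: -13) : -13
% 2. cruncher.flip() : 13
% 3. cruncher.oneover() : 1/13
% 4. cruncher.seed(x: -94) : -94
% 5. cruncher.plus(x: 12) : -82
% 6. cruncher.shrink(x: 12) : -94
% 7. cruncher.seed(x: 47/7) : 47/7
% 8. cruncher.quotient(x: -56) : -47/392
% 9. cruncher.plus(x: 50) : 19553/392
% 10. datewheel.markday(d: 2064-02-16) : 2064-02-16
% 11. cruncher.plus(x: -95) : -17687/392
% 12. cruncher.times(x: 84) : -53061/14
% 13. datewheel.roll(n: 176) : 2064-08-10
% 14. datewheel.yearhop(n: 10) : 2074-08-10
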